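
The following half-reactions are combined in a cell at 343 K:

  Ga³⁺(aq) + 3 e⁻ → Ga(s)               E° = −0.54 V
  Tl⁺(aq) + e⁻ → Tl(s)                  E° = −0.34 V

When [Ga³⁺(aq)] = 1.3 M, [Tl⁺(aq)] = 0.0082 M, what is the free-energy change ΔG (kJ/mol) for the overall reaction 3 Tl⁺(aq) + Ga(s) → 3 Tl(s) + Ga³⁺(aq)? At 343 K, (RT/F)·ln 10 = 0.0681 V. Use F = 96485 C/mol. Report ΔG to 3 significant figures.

−16.0 kJ/mol

E°cell = −0.34 − (−0.54) = +0.20 V; the balanced reaction transfers n = 3 electrons.
Here Q = [Ga³⁺(aq)] / [Tl⁺(aq)]^3 = 2.36×10^6 (log Q = 6.373), giving E = +0.20 − (0.0681/3)·(6.373) = +0.0553 V.
ΔG = −nFE = −(3)(96485)(+0.0553) J/mol = −16.0 kJ/mol.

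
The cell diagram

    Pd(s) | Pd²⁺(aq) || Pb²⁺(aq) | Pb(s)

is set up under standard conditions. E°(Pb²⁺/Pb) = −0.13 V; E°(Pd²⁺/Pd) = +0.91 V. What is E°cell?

By convention the left-hand electrode in cell notation is the anode (oxidation) and the right-hand electrode is the cathode (reduction).
E°cell = E°(right) − E°(left) = −0.13 − (+0.91) = −1.04 V.
The negative sign shows that, as written, the cell would require an external voltage to drive the reaction.

−1.04 V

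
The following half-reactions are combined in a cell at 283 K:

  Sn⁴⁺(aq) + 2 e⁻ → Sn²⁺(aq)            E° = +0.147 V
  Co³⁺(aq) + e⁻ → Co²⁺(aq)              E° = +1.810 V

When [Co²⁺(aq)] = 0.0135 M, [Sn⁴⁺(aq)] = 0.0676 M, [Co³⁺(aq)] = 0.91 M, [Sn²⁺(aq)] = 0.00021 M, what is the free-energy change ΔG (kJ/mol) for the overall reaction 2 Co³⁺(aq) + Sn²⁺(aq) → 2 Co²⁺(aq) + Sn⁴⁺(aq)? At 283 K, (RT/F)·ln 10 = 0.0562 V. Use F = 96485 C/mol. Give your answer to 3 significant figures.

−327 kJ/mol

E°cell = +1.810 − (+0.147) = +1.663 V; the balanced reaction transfers n = 2 electrons.
Q = ([Co²⁺(aq)]^2·[Sn⁴⁺(aq)]) / ([Co³⁺(aq)]^2·[Sn²⁺(aq)]) = 0.0708, so log Q = −1.150 and E = +1.663 − (0.0562/2)(−1.150) = +1.6953 V.
ΔG = −nFE = −(2)(96485)(+1.6953) J/mol = −327 kJ/mol.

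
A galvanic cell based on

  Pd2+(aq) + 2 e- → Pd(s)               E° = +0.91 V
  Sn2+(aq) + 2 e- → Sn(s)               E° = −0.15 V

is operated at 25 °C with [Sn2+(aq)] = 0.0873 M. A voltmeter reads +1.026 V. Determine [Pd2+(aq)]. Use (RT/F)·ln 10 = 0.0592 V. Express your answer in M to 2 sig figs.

0.0062 M

With Pd²⁺/Pd at the cathode and Sn²⁺/Sn at the anode, E°cell = +0.91 − (−0.15) = +1.06 V (n = 2).
Since E = E° − (0.0592/n)·log Q, log Q = n(E° − E)/0.0592 = 1.149.
For Pd2+(aq) + Sn(s) → Pd(s) + Sn2+(aq), the reaction quotient is Q = [Sn2+(aq)] / [Pd2+(aq)].
Solving for the unknown gives log [Pd2+(aq)] = −2.208, so [Pd2+(aq)] ≈ 0.0062 M.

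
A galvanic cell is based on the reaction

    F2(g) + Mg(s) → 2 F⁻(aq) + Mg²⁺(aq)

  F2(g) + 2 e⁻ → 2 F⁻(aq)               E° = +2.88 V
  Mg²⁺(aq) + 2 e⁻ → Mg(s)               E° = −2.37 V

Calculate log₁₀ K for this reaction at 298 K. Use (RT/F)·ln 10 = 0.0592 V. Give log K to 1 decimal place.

log K = 177.4

The F₂/F⁻ couple is reduced (cathode); E°cell = +2.88 − (−2.37) = +5.25 V with n = 2.
At equilibrium E = 0, so log K = nE°cell / 0.0592 = (2)(+5.25) / 0.0592 = 177.4.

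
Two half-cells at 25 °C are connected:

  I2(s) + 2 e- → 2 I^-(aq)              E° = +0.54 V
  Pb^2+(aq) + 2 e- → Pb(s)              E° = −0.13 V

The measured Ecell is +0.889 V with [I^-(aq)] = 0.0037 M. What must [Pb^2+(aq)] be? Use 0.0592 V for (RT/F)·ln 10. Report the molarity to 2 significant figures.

I₂/I⁻ is the cathode (higher E°); E°cell = +0.54 − (−0.13) = +0.67 V with n = 2.
Since E = E° − (0.0592/n)·log Q, log Q = n(E° − E)/0.0592 = −7.399.
The balanced reaction is I2(s) + Pb(s) → 2 I^-(aq) + Pb^2+(aq), so Q = [I^-(aq)]^2·[Pb^2+(aq)].
Solving for the unknown gives log [Pb^2+(aq)] = −2.535, so [Pb^2+(aq)] ≈ 0.0029 M.

0.0029 M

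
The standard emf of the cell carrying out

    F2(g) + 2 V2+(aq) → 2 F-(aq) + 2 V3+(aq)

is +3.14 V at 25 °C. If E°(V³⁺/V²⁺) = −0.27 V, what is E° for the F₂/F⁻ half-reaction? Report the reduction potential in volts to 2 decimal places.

In the reaction as written the F₂/F⁻ couple is reduced (cathode) and V³⁺/V²⁺ is oxidized (anode), so E°cell = E°(F₂/F⁻) − E°(V³⁺/V²⁺).
E°(F₂/F⁻) = E°cell + E°(anode) = +3.14 + (−0.27) = +2.87 V.

+2.87 V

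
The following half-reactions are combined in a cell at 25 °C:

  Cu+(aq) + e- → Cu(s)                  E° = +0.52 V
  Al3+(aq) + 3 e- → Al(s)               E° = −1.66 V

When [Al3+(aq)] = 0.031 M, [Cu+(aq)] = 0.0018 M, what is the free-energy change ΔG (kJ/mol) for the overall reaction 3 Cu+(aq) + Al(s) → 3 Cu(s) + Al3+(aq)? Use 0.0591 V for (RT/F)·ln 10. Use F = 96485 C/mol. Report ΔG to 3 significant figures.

The standard cell potential is +0.52 − (−1.66) = +2.18 V, with n = 3 electrons in the balanced equation.
Here Q = [Al3+(aq)] / [Cu+(aq)]^3 = 5.32×10^6 (log Q = 6.726), giving E = +2.18 − (0.0591/3)·(6.726) = +2.0475 V.
Then ΔG = −nFE = −3 × 96485 × +2.0475 J/mol = −593 kJ/mol.

−593 kJ/mol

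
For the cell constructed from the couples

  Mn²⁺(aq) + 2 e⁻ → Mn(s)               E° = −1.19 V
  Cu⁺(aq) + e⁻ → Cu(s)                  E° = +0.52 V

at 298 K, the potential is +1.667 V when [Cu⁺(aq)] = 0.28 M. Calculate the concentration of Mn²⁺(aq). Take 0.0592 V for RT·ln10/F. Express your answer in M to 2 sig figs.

2.2 M

Cu⁺/Cu is the cathode (higher E°); E°cell = +0.52 − (−1.19) = +1.71 V with n = 2.
Rearranging E = E° − (0.0592/n)·log Q gives log Q = 2(+1.71 − (+1.667))/0.0592 = 1.453.
For 2 Cu⁺(aq) + Mn(s) → 2 Cu(s) + Mn²⁺(aq), the reaction quotient is Q = [Mn²⁺(aq)] / [Cu⁺(aq)]^2.
Solving for the unknown gives log [Mn²⁺(aq)] = 0.347, so [Mn²⁺(aq)] ≈ 2.2 M.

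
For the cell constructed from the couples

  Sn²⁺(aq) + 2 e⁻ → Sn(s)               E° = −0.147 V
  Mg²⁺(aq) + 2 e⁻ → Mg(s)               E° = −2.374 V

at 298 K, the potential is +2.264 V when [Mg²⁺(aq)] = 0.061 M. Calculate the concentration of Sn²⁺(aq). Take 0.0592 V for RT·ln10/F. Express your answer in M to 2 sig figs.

1.1 M

With Sn²⁺/Sn at the cathode and Mg²⁺/Mg at the anode, E°cell = −0.147 − (−2.374) = +2.227 V (n = 2).
Rearranging E = E° − (0.0592/n)·log Q gives log Q = 2(+2.227 − (+2.264))/0.0592 = −1.250.
Balancing electrons gives Sn²⁺(aq) + Mg(s) → Sn(s) + Mg²⁺(aq); thus Q = [Mg²⁺(aq)] / [Sn²⁺(aq)].
Solving for the unknown gives log [Sn²⁺(aq)] = 0.035, so [Sn²⁺(aq)] ≈ 1.1 M.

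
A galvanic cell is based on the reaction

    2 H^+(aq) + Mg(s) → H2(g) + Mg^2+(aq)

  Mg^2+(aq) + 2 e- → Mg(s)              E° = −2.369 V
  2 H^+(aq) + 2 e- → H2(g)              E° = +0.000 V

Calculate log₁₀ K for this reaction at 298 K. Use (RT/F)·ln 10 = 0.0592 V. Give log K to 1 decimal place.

log K = 80.0

The 2H⁺/H₂ couple is reduced (cathode); E°cell = +0.000 − (−2.369) = +2.369 V with n = 2.
At equilibrium E = 0, so log K = nE°cell / 0.0592 = (2)(+2.369) / 0.0592 = 80.0.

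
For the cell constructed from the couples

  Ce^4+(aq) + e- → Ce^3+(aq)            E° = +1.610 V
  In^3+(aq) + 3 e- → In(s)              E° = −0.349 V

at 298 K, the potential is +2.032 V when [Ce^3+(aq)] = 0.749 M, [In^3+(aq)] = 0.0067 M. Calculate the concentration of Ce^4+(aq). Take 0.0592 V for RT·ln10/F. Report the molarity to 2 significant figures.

2.4 M

With Ce⁴⁺/Ce³⁺ at the cathode and In³⁺/In at the anode, E°cell = +1.610 − (−0.349) = +1.959 V (n = 3).
Since E = E° − (0.0592/n)·log Q, log Q = n(E° − E)/0.0592 = −3.699.
For 3 Ce^4+(aq) + In(s) → 3 Ce^3+(aq) + In^3+(aq), the reaction quotient is Q = ([Ce^3+(aq)]^3·[In^3+(aq)]) / [Ce^4+(aq)]^3.
Solving for the unknown gives log [Ce^4+(aq)] = 0.383, so [Ce^4+(aq)] ≈ 2.4 M.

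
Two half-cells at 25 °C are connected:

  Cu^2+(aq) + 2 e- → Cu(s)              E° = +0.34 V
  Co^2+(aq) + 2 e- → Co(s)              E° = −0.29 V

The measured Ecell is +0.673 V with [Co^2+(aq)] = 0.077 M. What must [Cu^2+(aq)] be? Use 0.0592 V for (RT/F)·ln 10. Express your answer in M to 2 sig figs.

Cu²⁺/Cu is the cathode (higher E°); E°cell = +0.34 − (−0.29) = +0.63 V with n = 2.
Since E = E° − (0.0592/n)·log Q, log Q = n(E° − E)/0.0592 = −1.453.
The balanced reaction is Cu^2+(aq) + Co(s) → Cu(s) + Co^2+(aq), so Q = [Co^2+(aq)] / [Cu^2+(aq)].
Isolating [Cu^2+(aq)] in Q = 10^{−1.453} yields log [Cu^2+(aq)] = 0.339, i.e. 2.2 M.

2.2 M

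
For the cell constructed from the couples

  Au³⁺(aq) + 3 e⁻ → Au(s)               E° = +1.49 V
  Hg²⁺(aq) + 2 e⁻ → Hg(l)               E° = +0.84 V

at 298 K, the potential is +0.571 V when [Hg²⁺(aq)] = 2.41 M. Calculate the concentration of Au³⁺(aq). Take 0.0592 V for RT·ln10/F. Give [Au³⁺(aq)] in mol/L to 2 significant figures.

0.00037 M

The Au³⁺/Au couple has the larger reduction potential, so it is the cathode: E°cell = +1.49 − (+0.84) = +0.65 V and n = 6.
From the Nernst equation, log Q = n(E° − E)/0.0592 = 6·(+0.65 − (+0.571))/0.0592 = 8.007.
For 2 Au³⁺(aq) + 3 Hg(l) → 2 Au(s) + 3 Hg²⁺(aq), the reaction quotient is Q = [Hg²⁺(aq)]^3 / [Au³⁺(aq)]^2.
Solving for the unknown gives log [Au³⁺(aq)] = −3.430, so [Au³⁺(aq)] ≈ 0.00037 M.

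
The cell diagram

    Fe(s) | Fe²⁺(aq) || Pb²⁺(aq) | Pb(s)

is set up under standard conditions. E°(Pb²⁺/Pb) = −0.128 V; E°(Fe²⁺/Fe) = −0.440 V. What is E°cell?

+0.312 V

By convention the left-hand electrode in cell notation is the anode (oxidation) and the right-hand electrode is the cathode (reduction).
E°cell = E°(right) − E°(left) = −0.128 − (−0.440) = +0.312 V.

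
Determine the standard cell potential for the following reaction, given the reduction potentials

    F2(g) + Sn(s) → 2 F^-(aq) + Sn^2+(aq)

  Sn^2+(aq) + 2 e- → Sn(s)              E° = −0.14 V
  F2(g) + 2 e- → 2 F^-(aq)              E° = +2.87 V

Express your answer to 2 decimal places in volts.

In the reaction as written, F2(g) is reduced (cathode) and Sn^2+(aq) is produced by oxidation at the anode.
E°cell = E°(cathode) − E°(anode) = +2.87 − (−0.14) = +3.01 V.
The positive value indicates the reaction is spontaneous as written.

+3.01 V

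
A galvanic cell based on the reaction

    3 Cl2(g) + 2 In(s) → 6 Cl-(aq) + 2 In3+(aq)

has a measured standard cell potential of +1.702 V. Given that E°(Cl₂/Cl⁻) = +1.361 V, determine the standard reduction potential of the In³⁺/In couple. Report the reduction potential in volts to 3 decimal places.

−0.341 V

In the reaction as written the Cl₂/Cl⁻ couple is reduced (cathode) and In³⁺/In is oxidized (anode), so E°cell = E°(Cl₂/Cl⁻) − E°(In³⁺/In).
E°(In³⁺/In) = E°(cathode) − E°cell = +1.361 − (+1.702) = −0.341 V.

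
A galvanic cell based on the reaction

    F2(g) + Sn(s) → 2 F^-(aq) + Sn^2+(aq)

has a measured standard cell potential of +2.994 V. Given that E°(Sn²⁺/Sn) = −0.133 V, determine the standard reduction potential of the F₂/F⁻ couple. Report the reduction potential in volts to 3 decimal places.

+2.861 V

In the reaction as written the F₂/F⁻ couple is reduced (cathode) and Sn²⁺/Sn is oxidized (anode), so E°cell = E°(F₂/F⁻) − E°(Sn²⁺/Sn).
E°(F₂/F⁻) = E°cell + E°(anode) = +2.994 + (−0.133) = +2.861 V.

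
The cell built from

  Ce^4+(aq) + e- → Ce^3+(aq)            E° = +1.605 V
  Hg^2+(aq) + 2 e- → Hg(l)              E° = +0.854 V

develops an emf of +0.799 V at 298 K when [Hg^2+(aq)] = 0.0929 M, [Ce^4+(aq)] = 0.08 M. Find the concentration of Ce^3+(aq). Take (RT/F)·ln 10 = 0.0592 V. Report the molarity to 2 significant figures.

The Ce⁴⁺/Ce³⁺ couple has the larger reduction potential, so it is the cathode: E°cell = +1.605 − (+0.854) = +0.751 V and n = 2.
Rearranging E = E° − (0.0592/n)·log Q gives log Q = 2(+0.751 − (+0.799))/0.0592 = −1.622.
Balancing electrons gives 2 Ce^4+(aq) + Hg(l) → 2 Ce^3+(aq) + Hg^2+(aq); thus Q = ([Ce^3+(aq)]^2·[Hg^2+(aq)]) / [Ce^4+(aq)]^2.
Solving for the unknown gives log [Ce^3+(aq)] = −1.392, so [Ce^3+(aq)] ≈ 0.041 M.

0.041 M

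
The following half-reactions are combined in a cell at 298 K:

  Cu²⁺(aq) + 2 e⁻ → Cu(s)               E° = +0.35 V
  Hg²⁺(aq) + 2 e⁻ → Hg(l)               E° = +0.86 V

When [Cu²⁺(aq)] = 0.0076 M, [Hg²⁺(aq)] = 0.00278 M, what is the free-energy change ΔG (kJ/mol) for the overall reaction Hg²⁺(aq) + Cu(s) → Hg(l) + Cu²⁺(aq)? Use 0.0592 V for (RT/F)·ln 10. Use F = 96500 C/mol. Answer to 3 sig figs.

E°cell = +0.86 − (+0.35) = +0.51 V; the balanced reaction transfers n = 2 electrons.
The reaction quotient is [Cu²⁺(aq)] / [Hg²⁺(aq)] = 2.73; by Nernst, E = +0.51 − (0.0592/2)(0.437) = +0.4971 V.
Then ΔG = −nFE = −2 × 96500 × +0.4971 J/mol = −95.9 kJ/mol.

−95.9 kJ/mol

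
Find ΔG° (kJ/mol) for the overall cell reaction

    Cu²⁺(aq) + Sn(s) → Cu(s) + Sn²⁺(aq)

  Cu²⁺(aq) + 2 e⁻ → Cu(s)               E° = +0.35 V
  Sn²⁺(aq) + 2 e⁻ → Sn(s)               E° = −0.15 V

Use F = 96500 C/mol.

In the reaction as written Cu²⁺(aq) is reduced, so the Cu²⁺/Cu couple is the cathode and Sn²⁺/Sn is the anode.
E°cell = +0.35 − (−0.15) = +0.50 V; balancing electrons gives n = 2.
ΔG° = −nFE°cell = −(2)(96500)(+0.50) J/mol = −96.5 kJ/mol.

−96.5 kJ/mol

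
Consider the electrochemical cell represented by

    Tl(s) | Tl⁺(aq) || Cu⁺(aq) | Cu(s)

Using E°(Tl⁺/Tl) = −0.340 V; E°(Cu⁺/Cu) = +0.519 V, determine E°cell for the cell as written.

By convention the left-hand electrode in cell notation is the anode (oxidation) and the right-hand electrode is the cathode (reduction).
E°cell = E°(right) − E°(left) = +0.519 − (−0.340) = +0.859 V.

+0.859 V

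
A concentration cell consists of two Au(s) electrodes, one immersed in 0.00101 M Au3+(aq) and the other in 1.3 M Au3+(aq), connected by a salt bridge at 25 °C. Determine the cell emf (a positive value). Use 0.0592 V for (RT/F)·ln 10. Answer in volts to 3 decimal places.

For a concentration cell E°cell = 0, since both electrodes use the same couple.
The compartment with the higher Au3+(aq) concentration (1.3 M) acts as the cathode; ions are reduced there and produced at the dilute (0.00101 M) anode.
With n = 3, Ecell = −(0.0592/3)·log([dilute]/[conc]) = −(0.0592/3)·log(0.00101/1.3) = +0.061 V.

0.061 V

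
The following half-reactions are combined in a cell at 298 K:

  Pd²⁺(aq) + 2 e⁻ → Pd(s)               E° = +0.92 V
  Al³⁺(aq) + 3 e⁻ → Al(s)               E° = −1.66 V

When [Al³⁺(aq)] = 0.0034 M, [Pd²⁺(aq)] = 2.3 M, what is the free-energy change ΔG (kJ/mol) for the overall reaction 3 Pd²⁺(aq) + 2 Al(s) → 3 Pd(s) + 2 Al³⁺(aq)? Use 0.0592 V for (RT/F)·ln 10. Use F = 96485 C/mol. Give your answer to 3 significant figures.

−1530 kJ/mol

E°cell = +0.92 − (−1.66) = +2.58 V; the balanced reaction transfers n = 6 electrons.
Q = [Al³⁺(aq)]^2 / [Pd²⁺(aq)]^3 = 9.5×10^−7, so log Q = −6.022 and E = +2.58 − (0.0592/6)(−6.022) = +2.6394 V.
Then ΔG = −nFE = −6 × 96485 × +2.6394 J/mol = −1530 kJ/mol.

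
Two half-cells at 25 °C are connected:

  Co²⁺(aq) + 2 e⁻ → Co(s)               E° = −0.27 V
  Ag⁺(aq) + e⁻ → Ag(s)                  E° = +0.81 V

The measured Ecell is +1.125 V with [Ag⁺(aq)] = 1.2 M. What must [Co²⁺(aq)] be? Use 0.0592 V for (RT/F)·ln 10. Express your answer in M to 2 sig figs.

0.043 M

The Ag⁺/Ag couple has the larger reduction potential, so it is the cathode: E°cell = +0.81 − (−0.27) = +1.08 V and n = 2.
From the Nernst equation, log Q = n(E° − E)/0.0592 = 2·(+1.08 − (+1.125))/0.0592 = −1.520.
The balanced reaction is 2 Ag⁺(aq) + Co(s) → 2 Ag(s) + Co²⁺(aq), so Q = [Co²⁺(aq)] / [Ag⁺(aq)]^2.
Substituting the known concentrations and solving, log [Co²⁺(aq)] = −1.362 and [Co²⁺(aq)] = 0.043 M.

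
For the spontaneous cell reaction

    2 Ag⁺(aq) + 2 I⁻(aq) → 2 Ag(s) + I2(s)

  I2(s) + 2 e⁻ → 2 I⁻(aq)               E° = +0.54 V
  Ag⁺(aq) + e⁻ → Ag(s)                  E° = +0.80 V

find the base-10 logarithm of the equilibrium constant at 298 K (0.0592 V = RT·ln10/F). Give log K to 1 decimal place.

log K = 8.8

The Ag⁺/Ag couple is reduced (cathode); E°cell = +0.80 − (+0.54) = +0.26 V with n = 2.
At equilibrium E = 0, so log K = nE°cell / 0.0592 = (2)(+0.26) / 0.0592 = 8.8.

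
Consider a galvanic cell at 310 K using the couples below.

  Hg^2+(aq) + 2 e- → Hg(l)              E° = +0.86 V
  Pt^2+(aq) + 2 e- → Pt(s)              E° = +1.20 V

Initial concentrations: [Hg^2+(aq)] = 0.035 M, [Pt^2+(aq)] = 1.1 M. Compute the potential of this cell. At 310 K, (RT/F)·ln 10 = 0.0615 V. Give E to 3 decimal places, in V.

The Pt²⁺/Pt couple has the more positive E°, so it is the cathode; Hg²⁺/Hg is the anode.
E°cell = +1.20 − (+0.86) = +0.34 V, with n = 2 electrons transferred.
Balancing gives Pt^2+(aq) + Hg(l) → Pt(s) + Hg^2+(aq); hence Q = [Hg^2+(aq)] / [Pt^2+(aq)] = 0.0318 (log Q = −1.497).
Applying E = E° − (RT ln10/nF)·log Q gives +0.34 − (0.0615/2)(−1.497) = +0.386 V.

+0.386 V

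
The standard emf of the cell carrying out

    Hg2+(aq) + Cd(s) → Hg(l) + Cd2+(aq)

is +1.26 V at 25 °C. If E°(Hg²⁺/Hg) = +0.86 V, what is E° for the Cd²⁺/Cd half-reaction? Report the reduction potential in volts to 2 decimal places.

−0.40 V

In the reaction as written the Hg²⁺/Hg couple is reduced (cathode) and Cd²⁺/Cd is oxidized (anode), so E°cell = E°(Hg²⁺/Hg) − E°(Cd²⁺/Cd).
E°(Cd²⁺/Cd) = E°(cathode) − E°cell = +0.86 − (+1.26) = −0.40 V.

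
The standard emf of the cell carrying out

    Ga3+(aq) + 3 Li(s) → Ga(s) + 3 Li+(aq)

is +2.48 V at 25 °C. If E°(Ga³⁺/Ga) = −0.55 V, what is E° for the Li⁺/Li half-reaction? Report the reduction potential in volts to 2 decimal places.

−3.03 V

In the reaction as written the Ga³⁺/Ga couple is reduced (cathode) and Li⁺/Li is oxidized (anode), so E°cell = E°(Ga³⁺/Ga) − E°(Li⁺/Li).
E°(Li⁺/Li) = E°(cathode) − E°cell = −0.55 − (+2.48) = −3.03 V.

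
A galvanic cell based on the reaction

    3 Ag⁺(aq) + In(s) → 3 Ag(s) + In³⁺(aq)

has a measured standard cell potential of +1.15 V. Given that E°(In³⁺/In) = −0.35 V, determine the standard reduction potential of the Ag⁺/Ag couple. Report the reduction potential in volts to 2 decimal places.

In the reaction as written the Ag⁺/Ag couple is reduced (cathode) and In³⁺/In is oxidized (anode), so E°cell = E°(Ag⁺/Ag) − E°(In³⁺/In).
E°(Ag⁺/Ag) = E°cell + E°(anode) = +1.15 + (−0.35) = +0.80 V.

+0.80 V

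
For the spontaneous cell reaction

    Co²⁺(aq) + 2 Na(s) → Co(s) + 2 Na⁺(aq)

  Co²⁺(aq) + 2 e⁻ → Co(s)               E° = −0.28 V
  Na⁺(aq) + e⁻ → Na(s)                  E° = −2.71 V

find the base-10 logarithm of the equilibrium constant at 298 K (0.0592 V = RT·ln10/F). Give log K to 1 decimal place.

The Co²⁺/Co couple is reduced (cathode); E°cell = −0.28 − (−2.71) = +2.43 V with n = 2.
At equilibrium E = 0, so log K = nE°cell / 0.0592 = (2)(+2.43) / 0.0592 = 82.1.

log K = 82.1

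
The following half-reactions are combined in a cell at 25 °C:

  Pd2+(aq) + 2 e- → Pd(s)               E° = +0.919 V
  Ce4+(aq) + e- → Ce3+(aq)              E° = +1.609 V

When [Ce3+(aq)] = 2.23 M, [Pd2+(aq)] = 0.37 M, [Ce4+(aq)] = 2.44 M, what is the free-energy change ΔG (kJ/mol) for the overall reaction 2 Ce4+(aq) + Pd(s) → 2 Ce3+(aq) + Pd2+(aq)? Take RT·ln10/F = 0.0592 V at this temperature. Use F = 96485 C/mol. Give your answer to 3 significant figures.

E°cell = +1.609 − (+0.919) = +0.690 V; the balanced reaction transfers n = 2 electrons.
Here Q = ([Ce3+(aq)]^2·[Pd2+(aq)]) / [Ce4+(aq)]^2 = 0.309 (log Q = −0.510), giving E = +0.690 − (0.0592/2)·(−0.510) = +0.7051 V.
Finally ΔG = −nFE = −(2)(96485 C/mol)(+0.7051 V) = −136 kJ/mol.

−136 kJ/mol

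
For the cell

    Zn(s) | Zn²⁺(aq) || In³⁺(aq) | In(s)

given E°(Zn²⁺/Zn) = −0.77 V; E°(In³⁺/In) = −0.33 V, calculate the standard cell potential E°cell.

+0.44 V

By convention the left-hand electrode in cell notation is the anode (oxidation) and the right-hand electrode is the cathode (reduction).
E°cell = E°(right) − E°(left) = −0.33 − (−0.77) = +0.44 V.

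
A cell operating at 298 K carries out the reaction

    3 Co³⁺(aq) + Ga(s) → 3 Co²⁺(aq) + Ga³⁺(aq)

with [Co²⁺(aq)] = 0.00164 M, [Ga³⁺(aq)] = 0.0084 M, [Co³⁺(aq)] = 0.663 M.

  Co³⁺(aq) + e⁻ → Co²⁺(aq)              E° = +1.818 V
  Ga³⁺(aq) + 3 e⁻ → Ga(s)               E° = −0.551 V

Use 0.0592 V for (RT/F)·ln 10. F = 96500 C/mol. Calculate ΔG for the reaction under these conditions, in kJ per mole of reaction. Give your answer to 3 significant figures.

With Co³⁺/Co²⁺ reduced at the cathode, E°cell = +1.818 − (−0.551) = +2.369 V and n = 3.
Q = ([Co²⁺(aq)]^3·[Ga³⁺(aq)]) / [Co³⁺(aq)]^3 = 1.27×10^−10, so log Q = −9.896 and E = +2.369 − (0.0592/3)(−9.896) = +2.5643 V.
ΔG = −nFE = −(3)(96500)(+2.5643) J/mol = −742 kJ/mol.

−742 kJ/mol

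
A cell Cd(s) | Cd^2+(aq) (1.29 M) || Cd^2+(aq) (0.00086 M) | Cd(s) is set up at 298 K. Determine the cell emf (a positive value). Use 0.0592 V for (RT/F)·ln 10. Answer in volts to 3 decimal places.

For a concentration cell E°cell = 0, since both electrodes use the same couple.
The compartment with the higher Cd^2+(aq) concentration (1.29 M) acts as the cathode; ions are reduced there and produced at the dilute (0.00086 M) anode.
With n = 2, Ecell = −(0.0592/2)·log([dilute]/[conc]) = −(0.0592/2)·log(0.00086/1.29) = +0.094 V.

0.094 V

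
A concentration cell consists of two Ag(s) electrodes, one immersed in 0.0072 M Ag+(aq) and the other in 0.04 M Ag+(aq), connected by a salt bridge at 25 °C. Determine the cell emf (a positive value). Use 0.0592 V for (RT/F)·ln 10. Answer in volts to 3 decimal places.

For a concentration cell E°cell = 0, since both electrodes use the same couple.
The compartment with the higher Ag+(aq) concentration (0.04 M) acts as the cathode; ions are reduced there and produced at the dilute (0.0072 M) anode.
With n = 1, Ecell = −(0.0592/1)·log([dilute]/[conc]) = −(0.0592/1)·log(0.0072/0.04) = +0.044 V.

0.044 V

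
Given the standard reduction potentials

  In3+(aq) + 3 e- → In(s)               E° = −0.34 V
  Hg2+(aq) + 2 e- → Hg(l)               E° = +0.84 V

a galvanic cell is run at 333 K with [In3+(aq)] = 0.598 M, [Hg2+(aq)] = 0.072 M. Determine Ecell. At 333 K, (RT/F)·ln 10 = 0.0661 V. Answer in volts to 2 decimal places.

The Hg²⁺/Hg couple has the more positive E°, so it is the cathode; In³⁺/In is the anode.
The standard potential is +0.84 − (−0.34) = +1.18 V and the balanced reaction transfers n = 6 electrons.
For the overall reaction 3 Hg2+(aq) + 2 In(s) → 3 Hg(l) + 2 In3+(aq), Q = [In3+(aq)]^2 / [Hg2+(aq)]^3 = 958, giving log Q = 2.981.
Applying E = E° − (RT ln10/nF)·log Q gives +1.18 − (0.0661/6)(2.981) = +1.15 V.

+1.15 V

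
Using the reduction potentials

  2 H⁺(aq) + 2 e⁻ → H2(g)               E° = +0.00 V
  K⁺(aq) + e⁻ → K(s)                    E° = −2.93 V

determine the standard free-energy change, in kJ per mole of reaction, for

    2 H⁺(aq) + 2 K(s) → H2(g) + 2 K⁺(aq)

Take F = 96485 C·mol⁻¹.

In the reaction as written H⁺(aq) is reduced, so the 2H⁺/H₂ couple is the cathode and K⁺/K is the anode.
E°cell = +0.00 − (−2.93) = +2.93 V; balancing electrons gives n = 2.
ΔG° = −nFE°cell = −(2)(96485)(+2.93) J/mol = −565 kJ/mol.

−565 kJ/mol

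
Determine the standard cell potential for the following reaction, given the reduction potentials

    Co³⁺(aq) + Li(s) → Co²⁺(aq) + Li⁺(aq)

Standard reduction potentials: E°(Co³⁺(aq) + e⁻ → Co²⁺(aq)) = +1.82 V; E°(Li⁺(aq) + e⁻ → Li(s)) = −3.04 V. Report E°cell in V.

+4.86 V

Co³⁺(aq) gains electrons, so the Co³⁺/Co²⁺ couple is the cathode; the Li⁺/Li couple is the anode.
E°cell = E°(cathode) − E°(anode) = +1.82 − (−3.04) = +4.86 V.
The positive value indicates the reaction is spontaneous as written.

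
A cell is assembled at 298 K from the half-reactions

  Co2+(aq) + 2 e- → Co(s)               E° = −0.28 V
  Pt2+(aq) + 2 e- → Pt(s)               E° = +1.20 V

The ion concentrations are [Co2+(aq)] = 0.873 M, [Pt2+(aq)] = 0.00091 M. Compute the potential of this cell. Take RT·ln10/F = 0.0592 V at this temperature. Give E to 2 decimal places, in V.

The Pt²⁺/Pt couple has the more positive E°, so it is the cathode; Co²⁺/Co is the anode.
E°cell = +1.20 − (−0.28) = +1.48 V, with n = 2 electrons transferred.
The balanced reaction is Pt2+(aq) + Co(s) → Pt(s) + Co2+(aq), so Q = [Co2+(aq)] / [Pt2+(aq)] = 959 and log Q = 2.982.
By the Nernst equation, E = +1.48 − (0.0592/2)·(2.982) = +1.39 V.

+1.39 V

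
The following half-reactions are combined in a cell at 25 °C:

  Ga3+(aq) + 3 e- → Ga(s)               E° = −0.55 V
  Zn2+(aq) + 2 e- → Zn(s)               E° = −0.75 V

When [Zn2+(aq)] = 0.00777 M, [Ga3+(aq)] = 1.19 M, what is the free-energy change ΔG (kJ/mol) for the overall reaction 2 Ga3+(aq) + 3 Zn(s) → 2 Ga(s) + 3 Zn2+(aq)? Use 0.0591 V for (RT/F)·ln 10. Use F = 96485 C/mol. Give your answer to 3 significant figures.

−153 kJ/mol

The standard cell potential is −0.55 − (−0.75) = +0.20 V, with n = 6 electrons in the balanced equation.
The reaction quotient is [Zn2+(aq)]^3 / [Ga3+(aq)]^2 = 3.31×10^−7; by Nernst, E = +0.20 − (0.0591/6)(−6.480) = +0.2638 V.
Finally ΔG = −nFE = −(6)(96485 C/mol)(+0.2638 V) = −153 kJ/mol.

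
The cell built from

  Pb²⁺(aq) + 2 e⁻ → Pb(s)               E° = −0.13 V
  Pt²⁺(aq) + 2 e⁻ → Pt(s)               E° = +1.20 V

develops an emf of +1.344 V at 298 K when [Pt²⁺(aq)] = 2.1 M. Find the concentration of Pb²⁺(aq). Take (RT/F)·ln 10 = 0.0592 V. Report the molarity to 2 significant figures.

0.71 M

The Pt²⁺/Pt couple has the larger reduction potential, so it is the cathode: E°cell = +1.20 − (−0.13) = +1.33 V and n = 2.
Rearranging E = E° − (0.0592/n)·log Q gives log Q = 2(+1.33 − (+1.344))/0.0592 = −0.473.
Balancing electrons gives Pt²⁺(aq) + Pb(s) → Pt(s) + Pb²⁺(aq); thus Q = [Pb²⁺(aq)] / [Pt²⁺(aq)].
Solving for the unknown gives log [Pb²⁺(aq)] = −0.151, so [Pb²⁺(aq)] ≈ 0.71 M.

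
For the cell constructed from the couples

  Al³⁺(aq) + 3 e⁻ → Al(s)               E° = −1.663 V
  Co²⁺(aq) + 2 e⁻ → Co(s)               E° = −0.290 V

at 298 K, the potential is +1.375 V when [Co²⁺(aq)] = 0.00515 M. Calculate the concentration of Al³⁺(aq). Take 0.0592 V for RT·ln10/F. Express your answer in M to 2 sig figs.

0.00029 M

Co²⁺/Co is the cathode (higher E°); E°cell = −0.290 − (−1.663) = +1.373 V with n = 6.
Since E = E° − (0.0592/n)·log Q, log Q = n(E° − E)/0.0592 = −0.203.
The balanced reaction is 3 Co²⁺(aq) + 2 Al(s) → 3 Co(s) + 2 Al³⁺(aq), so Q = [Al³⁺(aq)]^2 / [Co²⁺(aq)]^3.
Isolating [Al³⁺(aq)] in Q = 10^{−0.203} yields log [Al³⁺(aq)] = −3.534, i.e. 0.00029 M.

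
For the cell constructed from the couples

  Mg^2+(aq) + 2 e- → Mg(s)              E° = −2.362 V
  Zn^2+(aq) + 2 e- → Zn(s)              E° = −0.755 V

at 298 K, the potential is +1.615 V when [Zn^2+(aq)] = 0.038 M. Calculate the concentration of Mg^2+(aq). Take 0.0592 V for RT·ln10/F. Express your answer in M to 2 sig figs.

The Zn²⁺/Zn couple has the larger reduction potential, so it is the cathode: E°cell = −0.755 − (−2.362) = +1.607 V and n = 2.
From the Nernst equation, log Q = n(E° − E)/0.0592 = 2·(+1.607 − (+1.615))/0.0592 = −0.270.
The balanced reaction is Zn^2+(aq) + Mg(s) → Zn(s) + Mg^2+(aq), so Q = [Mg^2+(aq)] / [Zn^2+(aq)].
Solving for the unknown gives log [Mg^2+(aq)] = −1.690, so [Mg^2+(aq)] ≈ 0.020 M.

0.020 M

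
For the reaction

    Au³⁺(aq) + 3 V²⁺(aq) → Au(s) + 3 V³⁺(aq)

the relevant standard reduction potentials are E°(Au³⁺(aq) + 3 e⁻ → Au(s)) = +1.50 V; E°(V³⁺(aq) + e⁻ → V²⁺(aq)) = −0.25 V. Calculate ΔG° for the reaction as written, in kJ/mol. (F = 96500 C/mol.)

−507 kJ/mol

In the reaction as written Au³⁺(aq) is reduced, so the Au³⁺/Au couple is the cathode and V³⁺/V²⁺ is the anode.
E°cell = +1.50 − (−0.25) = +1.75 V; balancing electrons gives n = 3.
ΔG° = −nFE°cell = −(3)(96500)(+1.75) J/mol = −507 kJ/mol.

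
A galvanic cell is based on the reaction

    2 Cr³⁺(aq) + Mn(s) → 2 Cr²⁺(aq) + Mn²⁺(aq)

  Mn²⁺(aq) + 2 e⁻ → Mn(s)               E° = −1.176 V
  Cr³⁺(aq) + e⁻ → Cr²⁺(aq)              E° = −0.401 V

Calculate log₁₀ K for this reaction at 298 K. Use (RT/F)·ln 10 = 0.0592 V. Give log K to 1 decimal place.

The Cr³⁺/Cr²⁺ couple is reduced (cathode); E°cell = −0.401 − (−1.176) = +0.775 V with n = 2.
At equilibrium E = 0, so log K = nE°cell / 0.0592 = (2)(+0.775) / 0.0592 = 26.2.

log K = 26.2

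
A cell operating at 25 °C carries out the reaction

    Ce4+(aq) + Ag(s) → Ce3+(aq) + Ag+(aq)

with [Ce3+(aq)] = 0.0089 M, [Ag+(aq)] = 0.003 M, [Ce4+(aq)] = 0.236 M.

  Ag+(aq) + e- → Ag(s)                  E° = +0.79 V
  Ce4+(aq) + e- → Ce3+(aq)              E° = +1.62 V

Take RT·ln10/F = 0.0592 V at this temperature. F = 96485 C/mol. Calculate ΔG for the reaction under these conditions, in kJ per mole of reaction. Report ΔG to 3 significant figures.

E°cell = +1.62 − (+0.79) = +0.83 V; the balanced reaction transfers n = 1 electron.
Here Q = ([Ce3+(aq)]·[Ag+(aq)]) / [Ce4+(aq)] = 0.000113 (log Q = −3.946), giving E = +0.83 − (0.0592/1)·(−3.946) = +1.0636 V.
Then ΔG = −nFE = −1 × 96485 × +1.0636 J/mol = −103 kJ/mol.

−103 kJ/mol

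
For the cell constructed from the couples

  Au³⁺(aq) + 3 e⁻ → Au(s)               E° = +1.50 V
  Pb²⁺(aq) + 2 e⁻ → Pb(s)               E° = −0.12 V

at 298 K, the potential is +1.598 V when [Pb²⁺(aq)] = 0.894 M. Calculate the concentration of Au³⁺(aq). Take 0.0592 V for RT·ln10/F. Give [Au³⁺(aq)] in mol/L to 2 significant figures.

0.065 M

Au³⁺/Au is the cathode (higher E°); E°cell = +1.50 − (−0.12) = +1.62 V with n = 6.
Rearranging E = E° − (0.0592/n)·log Q gives log Q = 6(+1.62 − (+1.598))/0.0592 = 2.230.
For 2 Au³⁺(aq) + 3 Pb(s) → 2 Au(s) + 3 Pb²⁺(aq), the reaction quotient is Q = [Pb²⁺(aq)]^3 / [Au³⁺(aq)]^2.
Solving for the unknown gives log [Au³⁺(aq)] = −1.188, so [Au³⁺(aq)] ≈ 0.065 M.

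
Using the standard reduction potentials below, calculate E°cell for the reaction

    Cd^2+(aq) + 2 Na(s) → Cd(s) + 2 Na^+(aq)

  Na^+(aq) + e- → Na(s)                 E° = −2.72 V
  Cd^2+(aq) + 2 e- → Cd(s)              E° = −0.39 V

+2.33 V

Cd^2+(aq) gains electrons, so the Cd²⁺/Cd couple is the cathode; the Na⁺/Na couple is the anode.
E°cell = E°(cathode) − E°(anode) = −0.39 − (−2.72) = +2.33 V.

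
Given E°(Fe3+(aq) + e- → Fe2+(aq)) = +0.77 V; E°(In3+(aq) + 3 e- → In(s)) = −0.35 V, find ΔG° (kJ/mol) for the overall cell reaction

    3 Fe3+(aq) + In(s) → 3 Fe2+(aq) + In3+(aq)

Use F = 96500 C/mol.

−324 kJ/mol

In the reaction as written Fe3+(aq) is reduced, so the Fe³⁺/Fe²⁺ couple is the cathode and In³⁺/In is the anode.
E°cell = +0.77 − (−0.35) = +1.12 V; balancing electrons gives n = 3.
ΔG° = −nFE°cell = −(3)(96500)(+1.12) J/mol = −324 kJ/mol.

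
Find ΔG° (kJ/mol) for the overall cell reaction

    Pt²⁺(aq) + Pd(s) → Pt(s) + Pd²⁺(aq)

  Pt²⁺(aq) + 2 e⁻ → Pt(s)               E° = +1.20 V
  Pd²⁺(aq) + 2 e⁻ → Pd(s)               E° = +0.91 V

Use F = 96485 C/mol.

In the reaction as written Pt²⁺(aq) is reduced, so the Pt²⁺/Pt couple is the cathode and Pd²⁺/Pd is the anode.
E°cell = +1.20 − (+0.91) = +0.29 V; balancing electrons gives n = 2.
ΔG° = −nFE°cell = −(2)(96485)(+0.29) J/mol = −56.0 kJ/mol.

−56.0 kJ/mol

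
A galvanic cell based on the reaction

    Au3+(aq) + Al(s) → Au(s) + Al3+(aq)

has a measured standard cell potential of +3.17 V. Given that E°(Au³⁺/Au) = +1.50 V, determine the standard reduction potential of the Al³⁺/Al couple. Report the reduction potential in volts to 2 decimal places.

−1.67 V

In the reaction as written the Au³⁺/Au couple is reduced (cathode) and Al³⁺/Al is oxidized (anode), so E°cell = E°(Au³⁺/Au) − E°(Al³⁺/Al).
E°(Al³⁺/Al) = E°(cathode) − E°cell = +1.50 − (+3.17) = −1.67 V.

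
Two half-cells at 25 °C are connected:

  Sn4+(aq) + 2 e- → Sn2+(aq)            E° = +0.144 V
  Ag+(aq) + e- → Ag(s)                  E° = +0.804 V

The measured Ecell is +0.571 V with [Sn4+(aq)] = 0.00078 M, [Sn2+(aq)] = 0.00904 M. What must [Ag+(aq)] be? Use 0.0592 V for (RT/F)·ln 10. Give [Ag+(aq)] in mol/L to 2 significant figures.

0.0092 M

With Ag⁺/Ag at the cathode and Sn⁴⁺/Sn²⁺ at the anode, E°cell = +0.804 − (+0.144) = +0.660 V (n = 2).
From the Nernst equation, log Q = n(E° − E)/0.0592 = 2·(+0.660 − (+0.571))/0.0592 = 3.007.
For 2 Ag+(aq) + Sn2+(aq) → 2 Ag(s) + Sn4+(aq), the reaction quotient is Q = [Sn4+(aq)] / ([Ag+(aq)]^2·[Sn2+(aq)]).
Isolating [Ag+(aq)] in Q = 10^{3.007} yields log [Ag+(aq)] = −2.036, i.e. 0.0092 M.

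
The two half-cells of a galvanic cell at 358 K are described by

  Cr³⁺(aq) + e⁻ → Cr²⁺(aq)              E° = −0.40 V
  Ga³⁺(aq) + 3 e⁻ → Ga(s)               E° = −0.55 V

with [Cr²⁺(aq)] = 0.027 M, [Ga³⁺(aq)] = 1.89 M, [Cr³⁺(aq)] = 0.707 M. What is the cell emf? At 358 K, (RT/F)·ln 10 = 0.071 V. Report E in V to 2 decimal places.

+0.24 V

The Cr³⁺/Cr²⁺ couple has the more positive E°, so it is the cathode; Ga³⁺/Ga is the anode.
E°cell = E°cat − E°an = −0.40 − (−0.55) = +0.15 V; n = 3.
Balancing gives 3 Cr³⁺(aq) + Ga(s) → 3 Cr²⁺(aq) + Ga³⁺(aq); hence Q = ([Cr²⁺(aq)]^3·[Ga³⁺(aq)]) / [Cr³⁺(aq)]^3 = 0.000105 (log Q = −3.978).
By the Nernst equation, E = +0.15 − (0.071/3)·(−3.978) = +0.24 V.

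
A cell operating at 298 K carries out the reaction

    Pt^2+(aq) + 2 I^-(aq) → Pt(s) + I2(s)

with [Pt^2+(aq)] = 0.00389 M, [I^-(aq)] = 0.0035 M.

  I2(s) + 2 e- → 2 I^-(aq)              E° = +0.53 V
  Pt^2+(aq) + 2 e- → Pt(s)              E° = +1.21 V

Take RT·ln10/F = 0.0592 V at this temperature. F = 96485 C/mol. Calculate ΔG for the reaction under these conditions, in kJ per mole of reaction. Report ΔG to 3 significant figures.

E°cell = +1.21 − (+0.53) = +0.68 V; the balanced reaction transfers n = 2 electrons.
Here Q = 1 / ([Pt^2+(aq)]·[I^-(aq)]^2) = 2.1×10^7 (log Q = 7.322), giving E = +0.68 − (0.0592/2)·(7.322) = +0.4633 V.
Then ΔG = −nFE = −2 × 96485 × +0.4633 J/mol = −89.4 kJ/mol.

−89.4 kJ/mol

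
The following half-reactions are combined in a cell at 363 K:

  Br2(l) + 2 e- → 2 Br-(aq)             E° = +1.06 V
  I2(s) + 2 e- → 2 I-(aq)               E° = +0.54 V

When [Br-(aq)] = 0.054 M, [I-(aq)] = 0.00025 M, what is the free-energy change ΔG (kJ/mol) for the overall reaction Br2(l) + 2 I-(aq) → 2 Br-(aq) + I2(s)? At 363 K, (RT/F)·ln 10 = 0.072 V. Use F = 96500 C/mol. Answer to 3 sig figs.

With Br₂/Br⁻ reduced at the cathode, E°cell = +1.06 − (+0.54) = +0.52 V and n = 2.
Q = [Br-(aq)]^2 / [I-(aq)]^2 = 4.67×10^4, so log Q = 4.669 and E = +0.52 − (0.072/2)(4.669) = +0.3519 V.
Finally ΔG = −nFE = −(2)(96500 C/mol)(+0.3519 V) = −67.9 kJ/mol.

−67.9 kJ/mol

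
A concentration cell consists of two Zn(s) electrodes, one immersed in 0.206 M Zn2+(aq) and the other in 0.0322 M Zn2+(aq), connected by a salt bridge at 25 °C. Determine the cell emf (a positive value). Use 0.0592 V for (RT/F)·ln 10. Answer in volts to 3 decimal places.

For a concentration cell E°cell = 0, since both electrodes use the same couple.
The compartment with the higher Zn2+(aq) concentration (0.206 M) acts as the cathode; ions are reduced there and produced at the dilute (0.0322 M) anode.
With n = 2, Ecell = −(0.0592/2)·log([dilute]/[conc]) = −(0.0592/2)·log(0.0322/0.206) = +0.024 V.

0.024 V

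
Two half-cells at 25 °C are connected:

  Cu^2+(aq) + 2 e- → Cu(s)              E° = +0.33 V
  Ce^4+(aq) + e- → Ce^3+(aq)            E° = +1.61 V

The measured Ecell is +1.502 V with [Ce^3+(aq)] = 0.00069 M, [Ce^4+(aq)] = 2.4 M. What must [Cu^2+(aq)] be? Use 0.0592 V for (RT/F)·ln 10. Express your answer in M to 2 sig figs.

The Ce⁴⁺/Ce³⁺ couple has the larger reduction potential, so it is the cathode: E°cell = +1.61 − (+0.33) = +1.28 V and n = 2.
Since E = E° − (0.0592/n)·log Q, log Q = n(E° − E)/0.0592 = −7.500.
Balancing electrons gives 2 Ce^4+(aq) + Cu(s) → 2 Ce^3+(aq) + Cu^2+(aq); thus Q = ([Ce^3+(aq)]^2·[Cu^2+(aq)]) / [Ce^4+(aq)]^2.
Substituting the known concentrations and solving, log [Cu^2+(aq)] = −0.417 and [Cu^2+(aq)] = 0.38 M.

0.38 M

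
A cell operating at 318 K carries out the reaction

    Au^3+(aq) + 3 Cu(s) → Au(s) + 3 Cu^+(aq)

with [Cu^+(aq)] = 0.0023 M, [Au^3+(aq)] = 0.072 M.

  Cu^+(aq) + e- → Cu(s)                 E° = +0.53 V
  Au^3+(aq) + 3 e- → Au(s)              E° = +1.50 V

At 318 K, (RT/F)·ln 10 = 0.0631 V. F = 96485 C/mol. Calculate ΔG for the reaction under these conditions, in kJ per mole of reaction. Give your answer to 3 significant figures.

−322 kJ/mol

E°cell = +1.50 − (+0.53) = +0.97 V; the balanced reaction transfers n = 3 electrons.
Here Q = [Cu^+(aq)]^3 / [Au^3+(aq)] = 1.69×10^−7 (log Q = −6.772), giving E = +0.97 − (0.0631/3)·(−6.772) = +1.1124 V.
ΔG = −nFE = −(3)(96485)(+1.1124) J/mol = −322 kJ/mol.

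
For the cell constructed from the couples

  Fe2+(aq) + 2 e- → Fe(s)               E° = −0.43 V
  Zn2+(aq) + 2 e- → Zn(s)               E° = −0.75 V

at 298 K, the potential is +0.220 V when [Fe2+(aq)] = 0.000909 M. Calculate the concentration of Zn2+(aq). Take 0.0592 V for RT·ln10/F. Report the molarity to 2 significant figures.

Fe²⁺/Fe is the cathode (higher E°); E°cell = −0.43 − (−0.75) = +0.32 V with n = 2.
From the Nernst equation, log Q = n(E° − E)/0.0592 = 2·(+0.32 − (+0.220))/0.0592 = 3.378.
Balancing electrons gives Fe2+(aq) + Zn(s) → Fe(s) + Zn2+(aq); thus Q = [Zn2+(aq)] / [Fe2+(aq)].
Isolating [Zn2+(aq)] in Q = 10^{3.378} yields log [Zn2+(aq)] = 0.337, i.e. 2.2 M.

2.2 M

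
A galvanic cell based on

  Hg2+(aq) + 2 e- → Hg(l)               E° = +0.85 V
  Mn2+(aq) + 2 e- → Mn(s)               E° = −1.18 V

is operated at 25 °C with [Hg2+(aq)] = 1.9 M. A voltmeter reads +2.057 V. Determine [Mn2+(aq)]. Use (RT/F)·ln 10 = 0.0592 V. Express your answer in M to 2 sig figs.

The Hg²⁺/Hg couple has the larger reduction potential, so it is the cathode: E°cell = +0.85 − (−1.18) = +2.03 V and n = 2.
Rearranging E = E° − (0.0592/n)·log Q gives log Q = 2(+2.03 − (+2.057))/0.0592 = −0.912.
The balanced reaction is Hg2+(aq) + Mn(s) → Hg(l) + Mn2+(aq), so Q = [Mn2+(aq)] / [Hg2+(aq)].
Solving for the unknown gives log [Mn2+(aq)] = −0.633, so [Mn2+(aq)] ≈ 0.23 M.

0.23 M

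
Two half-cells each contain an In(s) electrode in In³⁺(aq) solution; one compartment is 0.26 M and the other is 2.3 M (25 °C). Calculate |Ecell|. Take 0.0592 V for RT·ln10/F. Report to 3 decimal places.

For a concentration cell E°cell = 0, since both electrodes use the same couple.
The compartment with the higher In³⁺(aq) concentration (2.3 M) acts as the cathode; ions are reduced there and produced at the dilute (0.26 M) anode.
With n = 3, Ecell = −(0.0592/3)·log([dilute]/[conc]) = −(0.0592/3)·log(0.26/2.3) = +0.019 V.

0.019 V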